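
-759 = -759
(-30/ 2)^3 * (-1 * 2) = 6750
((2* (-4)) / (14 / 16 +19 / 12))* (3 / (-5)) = 576 / 295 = 1.95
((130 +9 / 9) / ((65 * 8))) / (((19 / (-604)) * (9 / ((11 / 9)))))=-217591 / 200070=-1.09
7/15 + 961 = 14422/15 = 961.47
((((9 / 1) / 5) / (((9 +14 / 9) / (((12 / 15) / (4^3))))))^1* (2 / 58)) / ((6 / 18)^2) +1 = 1102729 / 1102000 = 1.00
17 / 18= 0.94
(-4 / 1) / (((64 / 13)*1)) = -13 / 16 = -0.81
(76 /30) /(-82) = -0.03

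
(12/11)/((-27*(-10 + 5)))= 4/495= 0.01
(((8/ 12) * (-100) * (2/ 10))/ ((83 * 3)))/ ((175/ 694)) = -5552/ 26145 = -0.21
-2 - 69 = -71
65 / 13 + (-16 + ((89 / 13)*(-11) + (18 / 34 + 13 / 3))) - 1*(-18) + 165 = 67331 / 663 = 101.56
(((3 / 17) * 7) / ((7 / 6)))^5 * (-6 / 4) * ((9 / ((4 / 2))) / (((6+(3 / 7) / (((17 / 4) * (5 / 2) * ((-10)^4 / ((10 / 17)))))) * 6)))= -0.25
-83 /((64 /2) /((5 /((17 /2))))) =-1.53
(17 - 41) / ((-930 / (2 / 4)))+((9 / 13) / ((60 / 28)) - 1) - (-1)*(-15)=-31563 / 2015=-15.66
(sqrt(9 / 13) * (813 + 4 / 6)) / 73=2441 * sqrt(13) / 949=9.27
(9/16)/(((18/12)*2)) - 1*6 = -5.81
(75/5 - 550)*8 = -4280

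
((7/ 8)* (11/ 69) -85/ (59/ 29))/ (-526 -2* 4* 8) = 1356137/ 19215120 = 0.07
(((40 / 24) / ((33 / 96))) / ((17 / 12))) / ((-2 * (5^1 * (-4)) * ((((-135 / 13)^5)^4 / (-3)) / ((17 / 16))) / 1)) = -19004963774880799438801 / 14823364926254852252236644910526275634765625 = -0.00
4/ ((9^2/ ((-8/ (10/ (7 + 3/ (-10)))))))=-536/ 2025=-0.26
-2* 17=-34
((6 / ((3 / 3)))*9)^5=459165024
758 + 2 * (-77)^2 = 12616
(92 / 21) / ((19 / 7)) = 92 / 57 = 1.61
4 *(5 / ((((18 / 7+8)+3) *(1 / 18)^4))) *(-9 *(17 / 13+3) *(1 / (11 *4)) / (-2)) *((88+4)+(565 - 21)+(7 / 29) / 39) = 4036440993984 / 93119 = 43347125.66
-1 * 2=-2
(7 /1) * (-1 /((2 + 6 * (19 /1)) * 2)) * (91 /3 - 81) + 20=1873 /87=21.53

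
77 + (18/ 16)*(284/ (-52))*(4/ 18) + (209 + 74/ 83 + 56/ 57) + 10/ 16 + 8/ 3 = 142588705/ 492024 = 289.80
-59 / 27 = -2.19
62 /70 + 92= 3251 /35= 92.89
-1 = -1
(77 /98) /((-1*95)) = -11 /1330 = -0.01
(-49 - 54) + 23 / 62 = -6363 / 62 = -102.63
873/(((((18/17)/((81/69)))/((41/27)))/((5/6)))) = 338045/276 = 1224.80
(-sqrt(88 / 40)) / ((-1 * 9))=sqrt(55) / 45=0.16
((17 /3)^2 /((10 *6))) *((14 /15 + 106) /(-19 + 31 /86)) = -9966454 /3246075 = -3.07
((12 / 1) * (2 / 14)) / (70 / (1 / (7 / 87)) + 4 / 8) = 2088 / 7469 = 0.28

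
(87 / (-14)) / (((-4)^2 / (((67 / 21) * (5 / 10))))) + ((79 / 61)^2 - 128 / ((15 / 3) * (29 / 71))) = -104258809343 / 1692013120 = -61.62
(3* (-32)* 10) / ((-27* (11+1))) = 80 / 27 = 2.96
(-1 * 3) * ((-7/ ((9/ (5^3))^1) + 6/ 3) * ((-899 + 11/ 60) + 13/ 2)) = -45882923/ 180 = -254905.13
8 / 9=0.89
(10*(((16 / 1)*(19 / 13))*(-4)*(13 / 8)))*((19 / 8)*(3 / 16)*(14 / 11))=-37905 / 44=-861.48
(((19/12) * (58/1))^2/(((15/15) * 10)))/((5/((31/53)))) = 9411631/95400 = 98.65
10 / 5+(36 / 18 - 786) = -782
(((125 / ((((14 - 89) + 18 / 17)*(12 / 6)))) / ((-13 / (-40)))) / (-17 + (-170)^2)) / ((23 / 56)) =-140000 / 638557257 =-0.00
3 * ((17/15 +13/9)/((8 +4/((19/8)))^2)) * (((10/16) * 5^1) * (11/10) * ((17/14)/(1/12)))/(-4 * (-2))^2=1957703/30334976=0.06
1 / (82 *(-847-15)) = -1 / 70684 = -0.00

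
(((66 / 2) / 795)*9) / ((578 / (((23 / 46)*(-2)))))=-99 / 153170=-0.00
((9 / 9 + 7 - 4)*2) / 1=8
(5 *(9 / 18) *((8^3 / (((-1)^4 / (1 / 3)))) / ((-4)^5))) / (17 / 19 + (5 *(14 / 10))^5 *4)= -95 / 15328188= -0.00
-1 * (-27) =27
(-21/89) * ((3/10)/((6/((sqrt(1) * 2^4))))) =-84/445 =-0.19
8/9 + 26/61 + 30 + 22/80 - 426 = -394.41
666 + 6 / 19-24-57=11121 / 19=585.32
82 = 82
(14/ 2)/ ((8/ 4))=7/ 2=3.50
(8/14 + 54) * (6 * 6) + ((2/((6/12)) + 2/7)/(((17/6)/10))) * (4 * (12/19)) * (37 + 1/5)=7655976/2261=3386.10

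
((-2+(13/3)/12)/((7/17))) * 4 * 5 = -5015/63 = -79.60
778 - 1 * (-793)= 1571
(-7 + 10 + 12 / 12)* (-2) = -8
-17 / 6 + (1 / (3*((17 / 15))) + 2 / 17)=-247 / 102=-2.42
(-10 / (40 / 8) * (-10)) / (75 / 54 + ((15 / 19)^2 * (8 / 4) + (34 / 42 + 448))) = 181944 / 4106885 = 0.04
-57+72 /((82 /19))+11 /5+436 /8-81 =-64.62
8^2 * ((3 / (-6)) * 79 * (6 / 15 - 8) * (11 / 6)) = 528352 / 15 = 35223.47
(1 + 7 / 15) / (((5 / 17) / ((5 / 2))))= 187 / 15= 12.47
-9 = -9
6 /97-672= -65178 /97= -671.94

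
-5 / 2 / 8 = -5 / 16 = -0.31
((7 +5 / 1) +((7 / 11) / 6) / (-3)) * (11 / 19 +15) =350612 / 1881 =186.40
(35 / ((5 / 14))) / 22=49 / 11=4.45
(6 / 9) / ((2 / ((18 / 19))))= 6 / 19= 0.32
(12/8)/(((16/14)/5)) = 105/16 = 6.56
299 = 299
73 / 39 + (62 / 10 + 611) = 120719 / 195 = 619.07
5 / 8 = 0.62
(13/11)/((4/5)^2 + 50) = 325/13926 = 0.02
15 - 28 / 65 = 947 / 65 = 14.57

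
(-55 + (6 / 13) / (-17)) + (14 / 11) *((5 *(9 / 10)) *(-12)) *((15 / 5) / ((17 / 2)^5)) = -11173631179 / 203039551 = -55.03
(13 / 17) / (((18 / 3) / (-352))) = -2288 / 51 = -44.86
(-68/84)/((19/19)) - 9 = -206/21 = -9.81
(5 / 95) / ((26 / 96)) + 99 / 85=28533 / 20995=1.36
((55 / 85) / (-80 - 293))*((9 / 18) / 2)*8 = -22 / 6341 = -0.00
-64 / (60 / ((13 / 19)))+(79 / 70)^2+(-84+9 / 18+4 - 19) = -27359153 / 279300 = -97.96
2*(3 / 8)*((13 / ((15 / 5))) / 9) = 13 / 36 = 0.36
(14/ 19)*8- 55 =-933/ 19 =-49.11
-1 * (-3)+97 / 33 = 196 / 33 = 5.94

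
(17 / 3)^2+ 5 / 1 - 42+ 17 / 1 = 109 / 9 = 12.11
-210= -210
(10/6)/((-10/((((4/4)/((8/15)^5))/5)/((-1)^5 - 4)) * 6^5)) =125/6291456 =0.00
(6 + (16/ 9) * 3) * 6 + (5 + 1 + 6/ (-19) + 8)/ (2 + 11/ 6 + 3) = 54532/ 779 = 70.00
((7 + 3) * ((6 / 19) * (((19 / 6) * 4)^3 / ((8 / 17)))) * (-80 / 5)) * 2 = -3927680 / 9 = -436408.89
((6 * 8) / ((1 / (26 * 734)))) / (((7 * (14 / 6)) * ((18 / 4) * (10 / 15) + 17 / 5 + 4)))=264240 / 49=5392.65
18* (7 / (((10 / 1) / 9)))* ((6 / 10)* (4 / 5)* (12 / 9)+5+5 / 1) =150822 / 125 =1206.58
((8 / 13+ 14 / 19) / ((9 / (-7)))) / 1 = -2338 / 2223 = -1.05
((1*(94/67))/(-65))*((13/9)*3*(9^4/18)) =-11421/335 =-34.09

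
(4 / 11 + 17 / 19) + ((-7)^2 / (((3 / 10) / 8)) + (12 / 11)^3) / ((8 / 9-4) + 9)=299380747 / 1340317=223.37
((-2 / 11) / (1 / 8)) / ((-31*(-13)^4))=16 / 9739301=0.00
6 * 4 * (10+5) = 360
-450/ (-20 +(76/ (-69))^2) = 1071225/ 44722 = 23.95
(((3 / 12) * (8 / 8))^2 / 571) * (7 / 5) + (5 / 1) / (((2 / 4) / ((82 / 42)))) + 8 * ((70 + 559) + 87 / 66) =53415361457 / 10552080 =5062.07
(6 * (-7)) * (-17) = 714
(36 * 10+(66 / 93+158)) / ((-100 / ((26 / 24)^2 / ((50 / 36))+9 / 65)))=-513957 / 100750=-5.10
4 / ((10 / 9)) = 18 / 5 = 3.60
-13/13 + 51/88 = -0.42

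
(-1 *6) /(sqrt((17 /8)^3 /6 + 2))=-3.16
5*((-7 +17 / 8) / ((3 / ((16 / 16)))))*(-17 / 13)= 85 / 8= 10.62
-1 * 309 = -309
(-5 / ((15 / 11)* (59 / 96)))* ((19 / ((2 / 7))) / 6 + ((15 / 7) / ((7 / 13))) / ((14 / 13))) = -90728 / 1029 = -88.17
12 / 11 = 1.09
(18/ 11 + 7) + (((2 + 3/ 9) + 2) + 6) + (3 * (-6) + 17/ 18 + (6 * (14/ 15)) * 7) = 40703/ 990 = 41.11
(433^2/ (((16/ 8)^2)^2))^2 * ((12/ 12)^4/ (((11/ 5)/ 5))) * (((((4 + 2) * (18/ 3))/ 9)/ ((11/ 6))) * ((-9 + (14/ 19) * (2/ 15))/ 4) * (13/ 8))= -5796761193078505/ 2354176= -2462331275.60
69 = 69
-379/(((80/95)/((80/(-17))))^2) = -3420475/289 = -11835.55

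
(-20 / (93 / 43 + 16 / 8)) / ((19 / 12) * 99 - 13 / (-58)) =-99760 / 3259411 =-0.03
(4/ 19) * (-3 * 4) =-48/ 19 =-2.53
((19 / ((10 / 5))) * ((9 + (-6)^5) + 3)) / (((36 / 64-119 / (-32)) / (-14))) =33043584 / 137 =241194.04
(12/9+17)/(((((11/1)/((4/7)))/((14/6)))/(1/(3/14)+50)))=3280/27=121.48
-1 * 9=-9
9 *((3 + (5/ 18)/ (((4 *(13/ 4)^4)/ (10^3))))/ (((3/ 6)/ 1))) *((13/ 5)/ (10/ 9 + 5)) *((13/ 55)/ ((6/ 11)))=2793441/ 232375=12.02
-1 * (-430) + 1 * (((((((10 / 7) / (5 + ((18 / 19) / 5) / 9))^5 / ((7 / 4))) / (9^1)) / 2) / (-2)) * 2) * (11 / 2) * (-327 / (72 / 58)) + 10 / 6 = 33867151929585703652915 / 78441140491138032111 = 431.75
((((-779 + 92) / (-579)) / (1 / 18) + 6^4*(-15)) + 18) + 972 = -3556728 / 193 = -18428.64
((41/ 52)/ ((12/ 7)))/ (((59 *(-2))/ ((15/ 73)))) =-1435/ 1791712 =-0.00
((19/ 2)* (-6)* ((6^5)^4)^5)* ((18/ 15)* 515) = -23013801831413497738162011350909744786241424345120308304976253087331906305682046976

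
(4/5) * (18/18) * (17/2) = 34/5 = 6.80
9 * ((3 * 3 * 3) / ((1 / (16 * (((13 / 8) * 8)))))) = 50544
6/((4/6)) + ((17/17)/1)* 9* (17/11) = 252/11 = 22.91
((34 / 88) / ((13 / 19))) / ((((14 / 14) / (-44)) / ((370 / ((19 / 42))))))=-264180 / 13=-20321.54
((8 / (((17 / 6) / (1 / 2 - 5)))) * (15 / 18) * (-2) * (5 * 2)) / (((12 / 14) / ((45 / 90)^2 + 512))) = 2151450 / 17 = 126555.88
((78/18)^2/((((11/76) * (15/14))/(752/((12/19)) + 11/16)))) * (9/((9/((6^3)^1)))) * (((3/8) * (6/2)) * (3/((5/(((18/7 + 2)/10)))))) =2644142904/275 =9615065.11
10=10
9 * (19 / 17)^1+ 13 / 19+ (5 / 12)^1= 43255 / 3876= 11.16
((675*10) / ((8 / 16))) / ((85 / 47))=126900 / 17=7464.71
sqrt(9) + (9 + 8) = 20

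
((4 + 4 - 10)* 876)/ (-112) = 219/ 14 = 15.64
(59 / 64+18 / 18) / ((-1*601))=-123 / 38464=-0.00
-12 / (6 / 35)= -70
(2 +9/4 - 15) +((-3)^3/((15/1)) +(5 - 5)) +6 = -131/20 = -6.55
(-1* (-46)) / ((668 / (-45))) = -1035 / 334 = -3.10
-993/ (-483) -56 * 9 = -80813/ 161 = -501.94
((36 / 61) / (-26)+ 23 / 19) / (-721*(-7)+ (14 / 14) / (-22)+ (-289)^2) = 0.00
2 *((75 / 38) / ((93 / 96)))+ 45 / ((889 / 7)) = 331305 / 74803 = 4.43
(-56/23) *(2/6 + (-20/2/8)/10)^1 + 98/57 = 1589/1311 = 1.21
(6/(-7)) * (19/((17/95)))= -10830/119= -91.01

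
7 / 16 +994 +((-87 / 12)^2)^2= 961857 / 256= 3757.25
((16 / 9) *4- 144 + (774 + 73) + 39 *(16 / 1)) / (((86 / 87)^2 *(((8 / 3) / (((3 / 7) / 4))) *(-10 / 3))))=-272642949 / 16567040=-16.46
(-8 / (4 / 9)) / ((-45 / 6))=12 / 5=2.40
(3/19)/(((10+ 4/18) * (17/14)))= 189/14858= 0.01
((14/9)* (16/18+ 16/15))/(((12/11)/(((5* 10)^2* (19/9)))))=32186000/2187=14716.96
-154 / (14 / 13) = -143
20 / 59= 0.34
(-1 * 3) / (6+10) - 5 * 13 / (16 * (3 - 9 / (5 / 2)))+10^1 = 199 / 12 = 16.58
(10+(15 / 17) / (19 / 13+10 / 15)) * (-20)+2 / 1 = -291078 / 1411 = -206.29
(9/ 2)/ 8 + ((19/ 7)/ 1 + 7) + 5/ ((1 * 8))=1221/ 112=10.90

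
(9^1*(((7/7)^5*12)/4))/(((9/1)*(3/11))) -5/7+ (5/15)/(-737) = 159185/15477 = 10.29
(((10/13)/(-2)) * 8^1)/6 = -20/39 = -0.51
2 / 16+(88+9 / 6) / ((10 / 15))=1075 / 8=134.38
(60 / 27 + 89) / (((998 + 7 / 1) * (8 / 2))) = 821 / 36180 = 0.02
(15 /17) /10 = 3 /34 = 0.09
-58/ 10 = -29/ 5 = -5.80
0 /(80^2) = 0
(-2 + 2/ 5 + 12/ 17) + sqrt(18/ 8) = 103/ 170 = 0.61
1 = 1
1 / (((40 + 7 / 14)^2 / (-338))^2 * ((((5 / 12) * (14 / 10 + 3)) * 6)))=1827904 / 473513931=0.00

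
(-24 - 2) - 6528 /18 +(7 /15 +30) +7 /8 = -14293 /40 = -357.32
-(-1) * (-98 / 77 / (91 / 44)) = -8 / 13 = -0.62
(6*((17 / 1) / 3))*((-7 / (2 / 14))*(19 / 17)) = -1862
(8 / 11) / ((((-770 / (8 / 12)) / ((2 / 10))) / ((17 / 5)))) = -136 / 317625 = -0.00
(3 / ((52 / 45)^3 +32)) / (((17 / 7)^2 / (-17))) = -13395375 / 51962336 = -0.26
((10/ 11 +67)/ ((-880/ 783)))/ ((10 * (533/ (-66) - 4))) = 1754703/ 3506800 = 0.50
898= 898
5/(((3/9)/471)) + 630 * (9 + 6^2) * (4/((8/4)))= 63765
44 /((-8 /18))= -99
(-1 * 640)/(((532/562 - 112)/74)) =6654080/15603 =426.46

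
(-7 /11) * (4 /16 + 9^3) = -20419 /44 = -464.07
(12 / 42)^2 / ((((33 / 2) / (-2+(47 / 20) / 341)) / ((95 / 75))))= -172178 / 13784925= -0.01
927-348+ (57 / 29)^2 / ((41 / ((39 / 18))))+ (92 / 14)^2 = 2103134365 / 3379138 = 622.39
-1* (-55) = 55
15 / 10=3 / 2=1.50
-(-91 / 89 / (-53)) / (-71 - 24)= 91 / 448115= 0.00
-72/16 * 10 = -45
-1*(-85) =85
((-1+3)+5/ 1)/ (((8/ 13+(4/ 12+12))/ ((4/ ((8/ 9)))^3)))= 199017/ 4040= 49.26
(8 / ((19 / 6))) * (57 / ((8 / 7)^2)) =441 / 4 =110.25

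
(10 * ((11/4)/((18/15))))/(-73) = -275/876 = -0.31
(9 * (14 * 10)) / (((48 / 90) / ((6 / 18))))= 1575 / 2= 787.50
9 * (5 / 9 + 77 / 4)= 178.25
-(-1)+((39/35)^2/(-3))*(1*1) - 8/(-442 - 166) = 55793/93100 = 0.60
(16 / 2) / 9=8 / 9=0.89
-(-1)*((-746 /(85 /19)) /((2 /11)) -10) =-78807 /85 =-927.14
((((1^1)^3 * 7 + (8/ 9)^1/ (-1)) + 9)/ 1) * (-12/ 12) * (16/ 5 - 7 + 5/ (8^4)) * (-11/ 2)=-315.72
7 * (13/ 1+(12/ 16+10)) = 665/ 4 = 166.25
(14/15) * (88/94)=616/705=0.87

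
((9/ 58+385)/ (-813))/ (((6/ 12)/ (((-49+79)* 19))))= -4244410/ 7859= -540.07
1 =1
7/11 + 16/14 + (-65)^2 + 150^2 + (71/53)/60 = 6544324627/244860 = 26726.80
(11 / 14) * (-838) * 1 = -4609 / 7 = -658.43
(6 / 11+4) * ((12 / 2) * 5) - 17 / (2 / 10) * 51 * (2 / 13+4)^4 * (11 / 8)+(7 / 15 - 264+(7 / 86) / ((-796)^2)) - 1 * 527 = -455864147041626433613 / 256792266313440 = -1775225.37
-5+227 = 222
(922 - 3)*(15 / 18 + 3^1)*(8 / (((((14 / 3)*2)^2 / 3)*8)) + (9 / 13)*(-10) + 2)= -1053151025 / 61152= -17221.86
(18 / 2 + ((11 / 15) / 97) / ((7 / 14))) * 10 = 26234 / 291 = 90.15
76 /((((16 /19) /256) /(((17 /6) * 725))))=142378400 /3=47459466.67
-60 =-60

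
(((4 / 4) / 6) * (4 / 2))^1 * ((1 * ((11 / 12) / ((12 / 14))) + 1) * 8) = 149 / 27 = 5.52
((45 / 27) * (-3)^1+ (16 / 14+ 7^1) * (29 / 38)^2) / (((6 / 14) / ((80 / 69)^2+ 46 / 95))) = -56649911 / 51561630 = -1.10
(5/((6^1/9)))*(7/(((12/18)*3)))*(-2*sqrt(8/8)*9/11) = -945/22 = -42.95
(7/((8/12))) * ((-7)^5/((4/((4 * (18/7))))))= -453789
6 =6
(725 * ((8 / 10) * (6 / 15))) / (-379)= -232 / 379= -0.61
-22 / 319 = -2 / 29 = -0.07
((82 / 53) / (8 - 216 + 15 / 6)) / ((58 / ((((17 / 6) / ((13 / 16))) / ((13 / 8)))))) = -89216 / 320275449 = -0.00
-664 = -664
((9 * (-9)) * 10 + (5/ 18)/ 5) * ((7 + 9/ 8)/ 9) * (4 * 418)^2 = -165574577740/ 81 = -2044130589.38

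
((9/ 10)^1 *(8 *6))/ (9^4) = 8/ 1215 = 0.01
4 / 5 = 0.80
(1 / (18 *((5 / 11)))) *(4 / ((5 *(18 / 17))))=187 / 2025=0.09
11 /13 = 0.85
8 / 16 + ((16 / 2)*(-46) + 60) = -615 / 2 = -307.50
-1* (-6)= 6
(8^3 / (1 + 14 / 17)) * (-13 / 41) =-113152 / 1271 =-89.03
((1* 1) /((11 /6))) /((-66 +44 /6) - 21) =-18 /2629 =-0.01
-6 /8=-3 /4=-0.75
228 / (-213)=-76 / 71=-1.07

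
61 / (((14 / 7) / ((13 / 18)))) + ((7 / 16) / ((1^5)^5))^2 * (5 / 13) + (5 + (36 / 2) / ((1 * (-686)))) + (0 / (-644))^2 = 278157595 / 10273536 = 27.08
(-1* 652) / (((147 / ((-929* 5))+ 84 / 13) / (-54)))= 236226120 / 43141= 5475.68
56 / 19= 2.95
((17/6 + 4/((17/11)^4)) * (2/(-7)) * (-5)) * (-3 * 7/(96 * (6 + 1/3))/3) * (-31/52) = 274542355/7921799808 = 0.03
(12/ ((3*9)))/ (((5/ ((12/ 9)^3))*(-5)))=-256/ 6075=-0.04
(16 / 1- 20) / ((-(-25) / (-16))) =64 / 25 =2.56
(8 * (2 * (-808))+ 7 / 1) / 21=-4307 / 7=-615.29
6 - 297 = -291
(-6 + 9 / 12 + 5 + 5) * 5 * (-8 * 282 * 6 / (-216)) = 4465 / 3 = 1488.33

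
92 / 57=1.61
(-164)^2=26896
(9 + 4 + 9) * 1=22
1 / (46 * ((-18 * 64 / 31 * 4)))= -31 / 211968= -0.00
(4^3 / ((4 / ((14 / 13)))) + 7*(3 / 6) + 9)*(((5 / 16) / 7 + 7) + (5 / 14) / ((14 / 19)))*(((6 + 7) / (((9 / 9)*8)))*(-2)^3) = -4563019 / 1568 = -2910.09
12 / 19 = 0.63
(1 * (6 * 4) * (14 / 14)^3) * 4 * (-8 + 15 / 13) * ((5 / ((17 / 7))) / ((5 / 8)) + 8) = -1640448 / 221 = -7422.84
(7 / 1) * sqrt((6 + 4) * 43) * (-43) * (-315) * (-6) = -568890 * sqrt(430) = -11796754.12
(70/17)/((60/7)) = 49/102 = 0.48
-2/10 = -1/5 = -0.20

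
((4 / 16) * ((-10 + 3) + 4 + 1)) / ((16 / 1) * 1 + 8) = -0.02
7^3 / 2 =343 / 2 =171.50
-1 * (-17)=17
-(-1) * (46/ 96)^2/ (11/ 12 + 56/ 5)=2645/ 139584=0.02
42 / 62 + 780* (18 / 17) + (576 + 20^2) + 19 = 959962 / 527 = 1821.56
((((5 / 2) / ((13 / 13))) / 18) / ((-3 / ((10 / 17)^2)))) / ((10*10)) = -5 / 31212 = -0.00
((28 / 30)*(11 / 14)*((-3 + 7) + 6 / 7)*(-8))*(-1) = 2992 / 105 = 28.50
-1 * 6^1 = -6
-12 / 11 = -1.09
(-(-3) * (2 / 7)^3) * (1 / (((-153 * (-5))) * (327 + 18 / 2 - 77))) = 8 / 22653435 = 0.00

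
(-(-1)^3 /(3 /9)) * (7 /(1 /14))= 294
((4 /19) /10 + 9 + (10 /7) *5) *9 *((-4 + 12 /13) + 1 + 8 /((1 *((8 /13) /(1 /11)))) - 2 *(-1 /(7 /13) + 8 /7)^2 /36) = -1251946779 /9319310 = -134.34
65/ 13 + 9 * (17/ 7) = 188/ 7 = 26.86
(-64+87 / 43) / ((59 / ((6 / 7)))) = -0.90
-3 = -3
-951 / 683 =-1.39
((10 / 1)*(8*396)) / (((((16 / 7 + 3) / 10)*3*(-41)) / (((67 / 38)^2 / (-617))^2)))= -930981790200 / 75261056863373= -0.01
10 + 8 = 18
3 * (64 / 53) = 192 / 53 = 3.62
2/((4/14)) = 7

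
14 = 14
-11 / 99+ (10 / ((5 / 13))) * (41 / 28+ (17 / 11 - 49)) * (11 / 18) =-61391 / 84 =-730.85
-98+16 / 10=-482 / 5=-96.40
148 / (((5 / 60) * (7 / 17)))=30192 / 7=4313.14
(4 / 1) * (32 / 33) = 128 / 33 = 3.88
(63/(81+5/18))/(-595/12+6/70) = -68040/4344901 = -0.02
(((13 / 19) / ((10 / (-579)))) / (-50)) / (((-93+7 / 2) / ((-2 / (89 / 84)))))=632268 / 37836125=0.02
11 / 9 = 1.22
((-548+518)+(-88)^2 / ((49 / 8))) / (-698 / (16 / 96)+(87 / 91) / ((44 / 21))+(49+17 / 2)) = -0.30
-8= -8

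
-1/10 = -0.10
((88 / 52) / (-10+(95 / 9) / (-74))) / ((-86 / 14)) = 14652 / 539435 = 0.03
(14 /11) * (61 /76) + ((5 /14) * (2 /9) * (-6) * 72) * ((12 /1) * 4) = -4812371 /2926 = -1644.69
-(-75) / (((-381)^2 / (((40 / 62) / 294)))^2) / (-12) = -625 / 437580499672750329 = -0.00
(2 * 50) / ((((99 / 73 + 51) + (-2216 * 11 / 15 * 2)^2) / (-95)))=-0.00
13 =13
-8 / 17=-0.47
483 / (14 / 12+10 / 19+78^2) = 55062 / 693769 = 0.08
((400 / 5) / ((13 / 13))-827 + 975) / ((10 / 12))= 1368 / 5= 273.60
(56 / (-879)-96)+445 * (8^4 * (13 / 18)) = 3471116920 / 2637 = 1316312.83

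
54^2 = 2916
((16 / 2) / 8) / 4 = 1 / 4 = 0.25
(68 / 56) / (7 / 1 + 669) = 17 / 9464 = 0.00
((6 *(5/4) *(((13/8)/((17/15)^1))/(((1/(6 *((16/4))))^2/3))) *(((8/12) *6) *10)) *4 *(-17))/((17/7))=-353808000/17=-20812235.29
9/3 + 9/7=4.29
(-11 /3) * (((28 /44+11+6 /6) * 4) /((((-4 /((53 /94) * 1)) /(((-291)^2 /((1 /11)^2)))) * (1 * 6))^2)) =-1518257628347392713 /141376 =-10739146873213.22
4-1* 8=-4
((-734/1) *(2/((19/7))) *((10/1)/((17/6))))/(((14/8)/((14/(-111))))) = 137.58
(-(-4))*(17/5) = 13.60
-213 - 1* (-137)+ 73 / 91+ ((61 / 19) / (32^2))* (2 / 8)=-532544081 / 7081984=-75.20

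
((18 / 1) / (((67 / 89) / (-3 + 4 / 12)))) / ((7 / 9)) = -81.98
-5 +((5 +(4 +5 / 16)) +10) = 229 / 16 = 14.31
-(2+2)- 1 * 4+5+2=-1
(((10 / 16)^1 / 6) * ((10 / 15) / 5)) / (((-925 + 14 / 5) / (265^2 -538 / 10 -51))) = -116867 / 110664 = -1.06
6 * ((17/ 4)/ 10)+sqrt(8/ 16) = sqrt(2)/ 2+51/ 20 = 3.26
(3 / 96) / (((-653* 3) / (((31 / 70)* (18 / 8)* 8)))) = -93 / 731360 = -0.00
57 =57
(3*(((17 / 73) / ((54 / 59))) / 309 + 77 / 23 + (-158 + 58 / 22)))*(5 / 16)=-234235130605 / 1643593248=-142.51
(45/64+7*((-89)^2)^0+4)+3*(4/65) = 11.89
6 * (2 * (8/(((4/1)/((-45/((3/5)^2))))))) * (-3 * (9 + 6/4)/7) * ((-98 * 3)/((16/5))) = -2480625/2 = -1240312.50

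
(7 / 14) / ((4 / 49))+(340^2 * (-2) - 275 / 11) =-1849751 / 8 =-231218.88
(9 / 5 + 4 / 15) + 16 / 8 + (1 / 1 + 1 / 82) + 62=82507 / 1230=67.08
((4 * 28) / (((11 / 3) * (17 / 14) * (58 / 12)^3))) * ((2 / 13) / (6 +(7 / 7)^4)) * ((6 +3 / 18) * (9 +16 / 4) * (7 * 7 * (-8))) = -701761536 / 4560743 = -153.87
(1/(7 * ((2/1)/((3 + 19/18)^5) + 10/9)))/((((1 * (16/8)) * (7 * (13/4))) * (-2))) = -18657644337/13227131834098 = -0.00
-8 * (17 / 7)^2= -2312 / 49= -47.18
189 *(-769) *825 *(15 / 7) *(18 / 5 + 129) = -34070525775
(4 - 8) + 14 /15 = -46 /15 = -3.07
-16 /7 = -2.29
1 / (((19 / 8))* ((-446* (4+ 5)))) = -4 / 38133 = -0.00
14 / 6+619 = 1864 / 3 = 621.33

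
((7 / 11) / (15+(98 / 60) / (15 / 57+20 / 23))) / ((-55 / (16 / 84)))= -360 / 2685793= -0.00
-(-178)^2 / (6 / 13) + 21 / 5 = -1029667 / 15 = -68644.47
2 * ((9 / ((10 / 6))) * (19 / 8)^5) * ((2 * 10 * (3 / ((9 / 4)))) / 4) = 22284891 / 4096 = 5440.65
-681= -681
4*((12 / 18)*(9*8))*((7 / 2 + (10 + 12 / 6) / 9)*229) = 212512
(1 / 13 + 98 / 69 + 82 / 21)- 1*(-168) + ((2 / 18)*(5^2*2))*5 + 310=9629093 / 18837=511.18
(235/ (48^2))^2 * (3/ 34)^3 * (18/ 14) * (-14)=-165675/ 1287913472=-0.00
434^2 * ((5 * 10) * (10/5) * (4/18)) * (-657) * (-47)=129249887200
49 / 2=24.50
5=5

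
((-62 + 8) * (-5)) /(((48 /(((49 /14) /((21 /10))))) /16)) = 150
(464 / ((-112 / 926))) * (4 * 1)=-107416 / 7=-15345.14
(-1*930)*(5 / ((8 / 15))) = -8718.75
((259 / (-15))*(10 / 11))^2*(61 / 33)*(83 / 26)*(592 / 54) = 201061612976 / 12613887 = 15939.70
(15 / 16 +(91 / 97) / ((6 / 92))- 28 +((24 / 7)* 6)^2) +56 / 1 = 106430557 / 228144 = 466.51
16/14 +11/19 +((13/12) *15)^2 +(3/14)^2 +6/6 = 3974703/14896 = 266.83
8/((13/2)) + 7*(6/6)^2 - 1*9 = -10/13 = -0.77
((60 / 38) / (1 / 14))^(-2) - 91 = -16052039 / 176400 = -91.00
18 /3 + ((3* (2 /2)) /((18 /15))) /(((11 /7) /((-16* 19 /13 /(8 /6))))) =-3132 /143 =-21.90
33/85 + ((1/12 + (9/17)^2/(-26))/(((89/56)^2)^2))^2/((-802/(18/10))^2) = 86721386369903208682484439741/223373267547649271331033304225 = 0.39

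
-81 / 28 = -2.89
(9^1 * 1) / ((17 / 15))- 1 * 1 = 118 / 17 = 6.94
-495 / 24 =-165 / 8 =-20.62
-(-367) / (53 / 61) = 22387 / 53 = 422.40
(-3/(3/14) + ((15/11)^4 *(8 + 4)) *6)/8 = 1720013/58564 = 29.37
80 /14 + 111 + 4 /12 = 2458 /21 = 117.05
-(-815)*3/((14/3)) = 7335/14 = 523.93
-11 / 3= -3.67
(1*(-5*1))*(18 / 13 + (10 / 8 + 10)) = -3285 / 52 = -63.17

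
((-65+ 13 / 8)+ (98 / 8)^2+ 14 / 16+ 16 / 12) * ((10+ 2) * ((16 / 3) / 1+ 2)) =46937 / 6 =7822.83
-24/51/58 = -0.01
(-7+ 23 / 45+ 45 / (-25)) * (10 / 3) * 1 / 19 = -746 / 513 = -1.45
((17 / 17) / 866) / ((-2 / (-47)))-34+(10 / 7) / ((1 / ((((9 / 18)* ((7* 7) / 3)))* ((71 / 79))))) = -9641297 / 410484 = -23.49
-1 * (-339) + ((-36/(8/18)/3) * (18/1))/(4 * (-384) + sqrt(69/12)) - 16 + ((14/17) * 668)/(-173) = 972 * sqrt(23)/9437161 + 8885290481095/27754690501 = 320.14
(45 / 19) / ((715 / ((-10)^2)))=900 / 2717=0.33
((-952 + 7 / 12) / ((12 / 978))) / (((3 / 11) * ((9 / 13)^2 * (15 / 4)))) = -3459545089 / 21870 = -158186.79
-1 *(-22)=22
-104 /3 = -34.67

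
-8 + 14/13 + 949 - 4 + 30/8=48975/52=941.83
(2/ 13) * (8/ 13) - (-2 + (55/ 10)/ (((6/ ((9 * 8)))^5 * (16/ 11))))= -940893.91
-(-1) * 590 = 590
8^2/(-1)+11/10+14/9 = -5521/90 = -61.34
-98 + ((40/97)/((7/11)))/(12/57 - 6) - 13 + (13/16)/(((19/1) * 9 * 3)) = -619243733/5573232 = -111.11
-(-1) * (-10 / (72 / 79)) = -395 / 36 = -10.97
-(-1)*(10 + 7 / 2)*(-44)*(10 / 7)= -5940 / 7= -848.57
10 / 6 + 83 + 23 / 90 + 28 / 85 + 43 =39245 / 306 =128.25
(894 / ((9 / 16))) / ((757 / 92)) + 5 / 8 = 3520603 / 18168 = 193.78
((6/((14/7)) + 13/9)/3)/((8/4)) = 20/27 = 0.74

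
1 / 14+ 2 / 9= 37 / 126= 0.29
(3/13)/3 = 1/13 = 0.08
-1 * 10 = -10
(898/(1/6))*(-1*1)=-5388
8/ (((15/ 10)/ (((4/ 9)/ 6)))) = 32/ 81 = 0.40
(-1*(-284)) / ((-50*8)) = -71 / 100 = -0.71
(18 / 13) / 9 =2 / 13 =0.15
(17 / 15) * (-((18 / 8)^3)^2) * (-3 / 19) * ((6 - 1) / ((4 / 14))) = 406.31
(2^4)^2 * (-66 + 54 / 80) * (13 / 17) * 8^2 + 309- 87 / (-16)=-1112668557 / 1360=-818138.64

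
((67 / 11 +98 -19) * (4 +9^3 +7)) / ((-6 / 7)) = -808080 / 11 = -73461.82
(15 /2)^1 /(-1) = -15 /2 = -7.50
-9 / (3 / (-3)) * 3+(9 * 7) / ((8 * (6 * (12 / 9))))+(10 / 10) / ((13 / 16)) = 24307 / 832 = 29.22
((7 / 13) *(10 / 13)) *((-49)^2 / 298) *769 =64622915 / 25181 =2566.34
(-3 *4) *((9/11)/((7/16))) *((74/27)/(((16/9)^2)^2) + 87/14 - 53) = 288051741/275968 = 1043.79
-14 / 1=-14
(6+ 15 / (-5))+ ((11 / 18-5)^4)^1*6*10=194776649 / 8748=22265.28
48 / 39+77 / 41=1657 / 533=3.11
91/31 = 2.94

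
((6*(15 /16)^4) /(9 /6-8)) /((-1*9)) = 16875 /212992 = 0.08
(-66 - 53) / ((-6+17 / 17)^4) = -119 / 625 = -0.19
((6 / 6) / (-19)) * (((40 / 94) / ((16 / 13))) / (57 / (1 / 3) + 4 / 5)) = -325 / 3068348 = -0.00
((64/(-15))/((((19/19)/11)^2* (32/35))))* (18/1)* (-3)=30492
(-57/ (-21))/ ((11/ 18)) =342/ 77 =4.44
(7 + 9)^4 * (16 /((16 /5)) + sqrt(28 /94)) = 65536 * sqrt(658) /47 + 327680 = 363448.03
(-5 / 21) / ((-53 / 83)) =415 / 1113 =0.37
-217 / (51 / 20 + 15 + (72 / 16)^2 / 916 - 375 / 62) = -123238640 / 6544551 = -18.83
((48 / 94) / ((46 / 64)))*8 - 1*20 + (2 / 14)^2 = -757243 / 52969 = -14.30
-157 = -157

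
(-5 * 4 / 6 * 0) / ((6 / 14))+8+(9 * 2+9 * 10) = 116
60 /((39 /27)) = 540 /13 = 41.54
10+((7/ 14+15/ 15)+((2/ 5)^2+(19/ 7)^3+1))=560069/ 17150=32.66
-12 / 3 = -4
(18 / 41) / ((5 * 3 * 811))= 6 / 166255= 0.00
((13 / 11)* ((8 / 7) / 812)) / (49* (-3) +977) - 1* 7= -45408042 / 6486865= -7.00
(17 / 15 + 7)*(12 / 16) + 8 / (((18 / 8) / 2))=1189 / 90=13.21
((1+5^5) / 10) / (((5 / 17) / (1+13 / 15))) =247996 / 125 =1983.97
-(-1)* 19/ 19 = 1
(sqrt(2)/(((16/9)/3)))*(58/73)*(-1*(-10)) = 3915*sqrt(2)/292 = 18.96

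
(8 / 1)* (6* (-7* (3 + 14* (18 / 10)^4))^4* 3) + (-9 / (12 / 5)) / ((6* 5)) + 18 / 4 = 213471830088428322949282787 / 1220703125000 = 174876123208440.48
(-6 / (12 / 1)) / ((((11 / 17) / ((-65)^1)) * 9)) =1105 / 198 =5.58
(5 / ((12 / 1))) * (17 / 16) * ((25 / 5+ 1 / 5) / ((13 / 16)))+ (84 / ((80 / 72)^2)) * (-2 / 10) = -8081 / 750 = -10.77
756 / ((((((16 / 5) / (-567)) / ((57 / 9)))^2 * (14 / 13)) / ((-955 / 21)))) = -5145907937625 / 128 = -40202405762.70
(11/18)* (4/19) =22/171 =0.13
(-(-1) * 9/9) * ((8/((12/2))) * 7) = 28/3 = 9.33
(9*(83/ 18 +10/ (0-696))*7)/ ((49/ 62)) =148769/ 406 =366.43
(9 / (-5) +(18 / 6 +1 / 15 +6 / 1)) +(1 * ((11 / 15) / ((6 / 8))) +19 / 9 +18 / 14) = 3667 / 315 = 11.64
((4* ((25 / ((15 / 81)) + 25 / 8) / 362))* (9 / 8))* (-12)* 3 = -89505 / 1448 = -61.81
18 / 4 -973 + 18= -1901 / 2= -950.50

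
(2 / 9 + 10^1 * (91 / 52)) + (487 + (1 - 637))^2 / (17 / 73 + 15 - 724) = -6333527 / 465660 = -13.60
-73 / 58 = -1.26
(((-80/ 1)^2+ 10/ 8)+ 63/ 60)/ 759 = 21341/ 2530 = 8.44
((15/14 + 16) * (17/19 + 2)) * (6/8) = 39435/1064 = 37.06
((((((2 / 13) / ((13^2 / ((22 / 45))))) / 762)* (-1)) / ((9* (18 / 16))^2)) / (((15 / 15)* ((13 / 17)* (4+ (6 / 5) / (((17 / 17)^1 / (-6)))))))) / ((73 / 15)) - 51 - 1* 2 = -828682957043027 / 15635527491519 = -53.00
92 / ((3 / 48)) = 1472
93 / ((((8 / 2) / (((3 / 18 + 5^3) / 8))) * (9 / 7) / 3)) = 162967 / 192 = 848.79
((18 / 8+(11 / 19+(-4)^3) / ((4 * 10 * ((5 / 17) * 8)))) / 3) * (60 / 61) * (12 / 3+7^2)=507899 / 18544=27.39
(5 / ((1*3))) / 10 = 1 / 6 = 0.17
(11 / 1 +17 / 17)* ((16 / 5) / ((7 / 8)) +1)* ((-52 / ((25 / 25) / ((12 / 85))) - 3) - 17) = -1527.98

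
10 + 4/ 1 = 14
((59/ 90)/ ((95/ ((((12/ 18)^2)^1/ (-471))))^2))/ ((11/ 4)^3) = 30208/ 9713251033212375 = 0.00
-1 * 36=-36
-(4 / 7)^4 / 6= -128 / 7203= -0.02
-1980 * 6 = -11880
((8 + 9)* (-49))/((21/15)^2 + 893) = -0.93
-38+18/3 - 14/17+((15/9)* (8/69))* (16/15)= -344342/10557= -32.62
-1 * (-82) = 82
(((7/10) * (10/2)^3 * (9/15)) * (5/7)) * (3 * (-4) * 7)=-3150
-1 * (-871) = 871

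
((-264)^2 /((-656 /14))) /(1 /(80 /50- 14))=3781008 /205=18443.94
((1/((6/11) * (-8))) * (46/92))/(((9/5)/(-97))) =5335/864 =6.17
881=881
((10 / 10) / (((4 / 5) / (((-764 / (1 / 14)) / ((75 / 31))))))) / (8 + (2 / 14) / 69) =-13345934 / 19325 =-690.60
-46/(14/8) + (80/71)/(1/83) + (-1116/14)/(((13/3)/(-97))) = 11963246/6461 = 1851.61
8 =8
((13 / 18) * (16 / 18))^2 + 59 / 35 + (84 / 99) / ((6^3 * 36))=42395237 / 20207880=2.10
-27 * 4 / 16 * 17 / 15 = -153 / 20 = -7.65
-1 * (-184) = 184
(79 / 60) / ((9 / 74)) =2923 / 270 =10.83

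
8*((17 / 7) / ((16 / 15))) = 255 / 14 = 18.21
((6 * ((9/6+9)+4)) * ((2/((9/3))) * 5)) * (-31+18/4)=-7685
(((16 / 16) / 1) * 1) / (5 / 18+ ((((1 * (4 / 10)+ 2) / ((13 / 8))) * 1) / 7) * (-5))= -1638 / 1273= -1.29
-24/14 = -12/7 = -1.71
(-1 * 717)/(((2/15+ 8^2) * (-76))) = 10755/73112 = 0.15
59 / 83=0.71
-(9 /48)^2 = -9 /256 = -0.04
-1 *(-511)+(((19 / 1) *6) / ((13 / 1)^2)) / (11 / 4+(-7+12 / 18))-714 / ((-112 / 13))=34514573 / 58136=593.69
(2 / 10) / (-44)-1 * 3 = -661 / 220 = -3.00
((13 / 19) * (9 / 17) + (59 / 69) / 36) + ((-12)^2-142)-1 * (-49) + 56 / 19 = 43593385 / 802332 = 54.33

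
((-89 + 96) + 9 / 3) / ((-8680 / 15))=-15 / 868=-0.02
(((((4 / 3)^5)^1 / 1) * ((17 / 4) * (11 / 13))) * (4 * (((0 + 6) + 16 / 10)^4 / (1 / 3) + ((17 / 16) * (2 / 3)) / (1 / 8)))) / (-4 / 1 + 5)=276580097024 / 455625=607034.51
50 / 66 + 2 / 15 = 49 / 55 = 0.89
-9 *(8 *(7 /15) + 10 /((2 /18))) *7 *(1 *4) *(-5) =118104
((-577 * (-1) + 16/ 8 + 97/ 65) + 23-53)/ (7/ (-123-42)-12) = -1180806/ 25831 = -45.71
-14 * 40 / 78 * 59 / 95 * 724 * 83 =-198543968 / 741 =-267940.58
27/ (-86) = -27/ 86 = -0.31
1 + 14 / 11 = 25 / 11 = 2.27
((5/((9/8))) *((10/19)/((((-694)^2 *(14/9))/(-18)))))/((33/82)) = -24600/176158367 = -0.00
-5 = -5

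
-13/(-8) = 13/8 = 1.62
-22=-22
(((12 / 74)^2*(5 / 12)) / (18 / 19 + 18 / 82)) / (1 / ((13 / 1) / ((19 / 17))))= 45305 / 414807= 0.11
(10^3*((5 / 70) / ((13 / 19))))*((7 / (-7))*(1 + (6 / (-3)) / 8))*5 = -35625 / 91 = -391.48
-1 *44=-44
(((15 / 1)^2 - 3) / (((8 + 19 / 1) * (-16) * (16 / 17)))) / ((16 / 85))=-53465 / 18432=-2.90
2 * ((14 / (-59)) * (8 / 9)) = -224 / 531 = -0.42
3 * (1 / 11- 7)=-228 / 11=-20.73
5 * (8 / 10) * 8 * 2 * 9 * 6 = 3456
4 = 4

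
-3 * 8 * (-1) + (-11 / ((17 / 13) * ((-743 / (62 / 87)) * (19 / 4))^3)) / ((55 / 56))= 3779333085214774029736 / 157472211883486243815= 24.00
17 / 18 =0.94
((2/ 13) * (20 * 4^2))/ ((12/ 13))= 160/ 3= 53.33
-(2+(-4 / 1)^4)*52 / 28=-3354 / 7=-479.14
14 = 14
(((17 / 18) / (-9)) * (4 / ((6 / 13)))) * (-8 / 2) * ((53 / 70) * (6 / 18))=23426 / 25515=0.92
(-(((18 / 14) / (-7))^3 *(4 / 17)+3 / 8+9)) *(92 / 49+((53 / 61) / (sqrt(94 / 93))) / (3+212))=-3449520381 / 196003234 - 7948894791 *sqrt(8742) / 19725285461840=-17.64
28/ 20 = 7/ 5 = 1.40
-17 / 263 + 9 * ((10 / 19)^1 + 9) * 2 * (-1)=-857177 / 4997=-171.54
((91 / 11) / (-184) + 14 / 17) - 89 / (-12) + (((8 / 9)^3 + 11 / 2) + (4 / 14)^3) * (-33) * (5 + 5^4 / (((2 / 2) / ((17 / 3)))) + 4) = -6276031752861539 / 8603617176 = -729464.32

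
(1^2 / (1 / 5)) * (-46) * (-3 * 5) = 3450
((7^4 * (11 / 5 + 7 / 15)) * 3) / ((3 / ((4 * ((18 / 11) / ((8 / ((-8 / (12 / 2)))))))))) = -76832 / 11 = -6984.73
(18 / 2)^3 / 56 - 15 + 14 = 673 / 56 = 12.02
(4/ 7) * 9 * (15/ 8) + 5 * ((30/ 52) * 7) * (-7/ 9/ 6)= 23015/ 3276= 7.03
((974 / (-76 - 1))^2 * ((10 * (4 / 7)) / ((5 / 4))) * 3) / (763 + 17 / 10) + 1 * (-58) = -5832310206 / 105791147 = -55.13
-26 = -26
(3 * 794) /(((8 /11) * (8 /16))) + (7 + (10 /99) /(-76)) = 6557.50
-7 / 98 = -1 / 14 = -0.07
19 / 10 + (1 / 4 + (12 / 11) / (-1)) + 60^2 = 3601.06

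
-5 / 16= -0.31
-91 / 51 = -1.78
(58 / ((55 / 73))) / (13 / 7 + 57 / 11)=14819 / 1355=10.94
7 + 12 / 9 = 25 / 3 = 8.33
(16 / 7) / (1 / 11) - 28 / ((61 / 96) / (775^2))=-11301349264 / 427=-26466860.10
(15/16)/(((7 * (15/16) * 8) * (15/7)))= 1/120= 0.01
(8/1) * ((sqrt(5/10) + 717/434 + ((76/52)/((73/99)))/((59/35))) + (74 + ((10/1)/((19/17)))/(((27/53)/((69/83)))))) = 4 * sqrt(2) + 126131893943876/172445617071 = 737.09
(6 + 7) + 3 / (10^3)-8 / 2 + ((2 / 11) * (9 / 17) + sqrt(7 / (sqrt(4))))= sqrt(14) / 2 + 1701561 / 187000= 10.97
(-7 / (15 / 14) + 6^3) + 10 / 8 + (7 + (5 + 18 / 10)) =13471 / 60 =224.52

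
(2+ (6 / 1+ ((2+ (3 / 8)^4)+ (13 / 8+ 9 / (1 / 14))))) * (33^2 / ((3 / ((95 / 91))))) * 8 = 19442401605 / 46592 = 417290.56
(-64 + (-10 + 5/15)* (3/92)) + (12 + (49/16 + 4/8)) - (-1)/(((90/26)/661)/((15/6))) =1419643/3312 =428.64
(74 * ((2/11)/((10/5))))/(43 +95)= 37/759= 0.05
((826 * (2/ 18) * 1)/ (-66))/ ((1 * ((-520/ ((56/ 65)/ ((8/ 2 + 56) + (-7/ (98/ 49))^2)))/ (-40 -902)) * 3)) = -3631096/ 362644425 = -0.01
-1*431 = -431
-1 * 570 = -570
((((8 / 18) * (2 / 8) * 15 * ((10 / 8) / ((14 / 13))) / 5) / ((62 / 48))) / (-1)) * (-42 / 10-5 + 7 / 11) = 6123 / 2387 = 2.57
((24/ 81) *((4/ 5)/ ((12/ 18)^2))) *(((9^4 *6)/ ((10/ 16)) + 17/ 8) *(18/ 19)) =15117054/ 475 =31825.38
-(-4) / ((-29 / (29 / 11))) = -4 / 11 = -0.36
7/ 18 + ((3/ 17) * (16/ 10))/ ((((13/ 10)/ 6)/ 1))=6731/ 3978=1.69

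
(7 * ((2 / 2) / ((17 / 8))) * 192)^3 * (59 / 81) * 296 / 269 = 803984591814656 / 3964791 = 202781077.69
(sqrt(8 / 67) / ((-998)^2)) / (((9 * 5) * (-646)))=-sqrt(134) / 969953515380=-0.00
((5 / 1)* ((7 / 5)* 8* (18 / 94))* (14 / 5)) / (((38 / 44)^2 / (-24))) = -81962496 / 84835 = -966.14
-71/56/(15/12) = -71/70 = -1.01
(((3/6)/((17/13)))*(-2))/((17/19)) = -0.85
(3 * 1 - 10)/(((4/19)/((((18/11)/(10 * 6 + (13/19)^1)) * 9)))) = -204687/25366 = -8.07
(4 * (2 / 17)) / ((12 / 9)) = 6 / 17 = 0.35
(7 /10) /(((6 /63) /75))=2205 /4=551.25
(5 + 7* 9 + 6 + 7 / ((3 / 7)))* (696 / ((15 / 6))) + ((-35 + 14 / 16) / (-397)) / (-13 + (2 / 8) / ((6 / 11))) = 2146575239 / 85355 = 25148.79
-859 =-859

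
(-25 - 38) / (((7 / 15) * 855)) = -3 / 19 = -0.16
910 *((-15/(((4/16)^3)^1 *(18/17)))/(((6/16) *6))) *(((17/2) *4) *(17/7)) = -817523200/27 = -30278637.04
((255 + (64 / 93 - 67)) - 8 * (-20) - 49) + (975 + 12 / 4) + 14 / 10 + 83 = 633371 / 465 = 1362.09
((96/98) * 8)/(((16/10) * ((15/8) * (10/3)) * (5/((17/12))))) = 0.22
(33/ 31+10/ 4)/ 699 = 221/ 43338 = 0.01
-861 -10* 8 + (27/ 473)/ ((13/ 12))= -940.95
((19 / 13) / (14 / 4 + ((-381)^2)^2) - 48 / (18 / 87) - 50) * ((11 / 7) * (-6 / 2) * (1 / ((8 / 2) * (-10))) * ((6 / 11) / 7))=-347620097606391 / 134226830439065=-2.59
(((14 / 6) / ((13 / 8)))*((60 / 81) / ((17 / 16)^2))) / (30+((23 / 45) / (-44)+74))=63078400 / 6961995261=0.01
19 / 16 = 1.19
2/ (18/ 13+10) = 13/ 74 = 0.18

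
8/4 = 2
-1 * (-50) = 50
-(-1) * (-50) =-50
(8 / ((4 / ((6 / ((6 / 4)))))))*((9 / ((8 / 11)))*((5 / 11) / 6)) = 15 / 2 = 7.50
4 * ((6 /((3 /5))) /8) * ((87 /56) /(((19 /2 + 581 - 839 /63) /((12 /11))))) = 2349 /159995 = 0.01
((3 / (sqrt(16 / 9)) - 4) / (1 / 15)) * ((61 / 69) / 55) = -427 / 1012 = -0.42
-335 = -335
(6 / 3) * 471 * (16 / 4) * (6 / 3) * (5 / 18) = 6280 / 3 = 2093.33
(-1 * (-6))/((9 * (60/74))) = 37/45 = 0.82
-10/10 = -1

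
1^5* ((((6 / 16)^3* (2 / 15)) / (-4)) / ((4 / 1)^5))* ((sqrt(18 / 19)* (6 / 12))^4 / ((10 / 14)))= -5103 / 37853593600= -0.00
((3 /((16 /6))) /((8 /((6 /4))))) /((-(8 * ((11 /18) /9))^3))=-14348907 /10903552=-1.32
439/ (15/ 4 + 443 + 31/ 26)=22828/ 23293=0.98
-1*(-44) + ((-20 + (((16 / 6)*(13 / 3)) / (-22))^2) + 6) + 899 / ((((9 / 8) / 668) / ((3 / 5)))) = 15696988022 / 49005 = 320314.01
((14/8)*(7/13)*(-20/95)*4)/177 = -196/43719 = -0.00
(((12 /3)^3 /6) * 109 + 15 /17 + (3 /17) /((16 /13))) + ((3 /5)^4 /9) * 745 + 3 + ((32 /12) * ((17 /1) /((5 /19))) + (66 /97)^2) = 1295763286129 /959718000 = 1350.15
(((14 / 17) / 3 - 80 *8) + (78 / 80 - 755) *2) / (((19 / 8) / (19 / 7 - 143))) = 4302595684 / 33915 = 126864.09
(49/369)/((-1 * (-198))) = 49/73062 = 0.00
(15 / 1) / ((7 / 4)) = 60 / 7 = 8.57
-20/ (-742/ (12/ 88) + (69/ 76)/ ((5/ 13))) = 22800/ 6200429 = 0.00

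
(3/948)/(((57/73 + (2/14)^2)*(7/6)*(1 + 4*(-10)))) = -511/5886764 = -0.00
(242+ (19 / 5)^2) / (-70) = -6411 / 1750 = -3.66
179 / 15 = 11.93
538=538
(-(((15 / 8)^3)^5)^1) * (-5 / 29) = 2189469451904296875 / 1020346790576128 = 2145.81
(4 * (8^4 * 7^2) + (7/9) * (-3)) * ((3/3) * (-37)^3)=-121994761973/3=-40664920657.67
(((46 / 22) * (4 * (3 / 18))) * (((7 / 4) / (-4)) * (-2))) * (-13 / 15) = -2093 / 1980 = -1.06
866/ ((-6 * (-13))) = 433/ 39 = 11.10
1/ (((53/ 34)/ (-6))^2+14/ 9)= 4624/ 7505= 0.62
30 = 30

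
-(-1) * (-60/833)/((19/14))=-120/2261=-0.05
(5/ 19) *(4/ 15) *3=4/ 19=0.21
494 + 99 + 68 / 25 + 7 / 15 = 596.19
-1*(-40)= 40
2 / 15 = 0.13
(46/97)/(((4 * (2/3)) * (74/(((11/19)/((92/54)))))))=891/1091056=0.00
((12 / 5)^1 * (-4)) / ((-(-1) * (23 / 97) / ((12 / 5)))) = -97.17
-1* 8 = -8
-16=-16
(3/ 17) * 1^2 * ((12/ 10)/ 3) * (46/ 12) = 23/ 85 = 0.27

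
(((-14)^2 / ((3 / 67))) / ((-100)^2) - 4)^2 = 713798089 / 56250000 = 12.69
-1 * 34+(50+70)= 86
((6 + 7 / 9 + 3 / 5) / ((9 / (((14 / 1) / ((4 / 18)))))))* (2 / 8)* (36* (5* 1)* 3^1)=6972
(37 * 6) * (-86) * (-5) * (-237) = -22624020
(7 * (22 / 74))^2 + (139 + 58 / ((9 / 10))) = 2560000 / 12321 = 207.78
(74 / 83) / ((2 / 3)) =111 / 83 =1.34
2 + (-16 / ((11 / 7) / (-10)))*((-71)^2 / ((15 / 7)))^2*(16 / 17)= 530326534.44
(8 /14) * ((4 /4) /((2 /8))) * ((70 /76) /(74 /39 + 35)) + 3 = 83583 /27341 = 3.06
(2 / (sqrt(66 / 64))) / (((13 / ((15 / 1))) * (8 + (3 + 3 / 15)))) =25 * sqrt(66) / 1001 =0.20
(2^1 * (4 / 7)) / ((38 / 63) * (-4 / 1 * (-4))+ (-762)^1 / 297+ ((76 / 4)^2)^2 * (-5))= -792 / 451557355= -0.00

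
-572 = -572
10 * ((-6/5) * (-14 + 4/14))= 1152/7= 164.57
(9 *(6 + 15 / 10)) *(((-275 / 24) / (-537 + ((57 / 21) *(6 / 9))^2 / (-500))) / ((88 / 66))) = 2046515625 / 1894559104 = 1.08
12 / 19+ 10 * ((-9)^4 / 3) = 415542 / 19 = 21870.63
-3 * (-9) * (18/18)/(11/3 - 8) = -81/13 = -6.23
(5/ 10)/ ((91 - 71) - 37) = -1/ 34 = -0.03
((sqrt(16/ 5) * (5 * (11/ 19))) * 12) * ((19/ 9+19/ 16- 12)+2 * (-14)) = -58135 * sqrt(5)/ 57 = -2280.59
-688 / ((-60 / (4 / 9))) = 5.10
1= 1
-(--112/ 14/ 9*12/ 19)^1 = -32/ 57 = -0.56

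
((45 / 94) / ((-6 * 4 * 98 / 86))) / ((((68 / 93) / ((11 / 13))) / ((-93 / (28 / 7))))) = 61364655 / 130294528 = 0.47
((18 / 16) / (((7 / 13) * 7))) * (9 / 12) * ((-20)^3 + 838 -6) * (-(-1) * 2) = -3209.14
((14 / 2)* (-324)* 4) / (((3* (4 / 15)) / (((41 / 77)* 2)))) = -132840 / 11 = -12076.36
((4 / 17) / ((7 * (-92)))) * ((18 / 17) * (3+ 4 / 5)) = -342 / 232645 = -0.00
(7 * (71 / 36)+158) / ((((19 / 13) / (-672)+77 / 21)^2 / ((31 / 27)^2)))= 12600443797760 / 747102651201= 16.87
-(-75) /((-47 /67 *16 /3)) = -15075 /752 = -20.05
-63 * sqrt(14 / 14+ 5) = -63 * sqrt(6) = -154.32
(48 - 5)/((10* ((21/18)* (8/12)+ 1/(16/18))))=1548/685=2.26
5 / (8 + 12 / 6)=1 / 2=0.50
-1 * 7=-7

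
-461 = -461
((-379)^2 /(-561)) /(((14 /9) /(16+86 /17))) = -77135217 /22253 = -3466.28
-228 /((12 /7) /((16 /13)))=-163.69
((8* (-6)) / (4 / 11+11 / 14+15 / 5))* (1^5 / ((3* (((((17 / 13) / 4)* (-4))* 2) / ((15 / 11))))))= 7280 / 3621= 2.01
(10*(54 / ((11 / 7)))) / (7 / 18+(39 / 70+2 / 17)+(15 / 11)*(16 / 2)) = 28.70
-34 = -34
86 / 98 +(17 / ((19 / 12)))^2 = 2054707 / 17689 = 116.16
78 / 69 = 26 / 23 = 1.13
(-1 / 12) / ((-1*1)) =1 / 12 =0.08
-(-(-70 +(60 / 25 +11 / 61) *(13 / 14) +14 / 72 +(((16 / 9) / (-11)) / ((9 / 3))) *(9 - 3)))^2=-364368885225601 / 79422512400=-4587.73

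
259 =259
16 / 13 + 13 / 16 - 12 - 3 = -2695 / 208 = -12.96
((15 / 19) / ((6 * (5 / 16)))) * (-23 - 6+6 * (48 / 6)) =8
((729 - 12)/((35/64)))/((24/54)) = 103248/35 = 2949.94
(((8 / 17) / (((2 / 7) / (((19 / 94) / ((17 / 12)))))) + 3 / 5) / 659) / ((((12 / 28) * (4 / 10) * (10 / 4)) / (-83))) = -10982643 / 44755985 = -0.25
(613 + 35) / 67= 648 / 67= 9.67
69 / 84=23 / 28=0.82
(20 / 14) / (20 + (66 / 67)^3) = 1503815 / 22059646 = 0.07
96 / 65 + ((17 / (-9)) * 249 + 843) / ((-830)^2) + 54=745259287 / 13433550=55.48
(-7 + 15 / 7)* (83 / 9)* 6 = -5644 / 21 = -268.76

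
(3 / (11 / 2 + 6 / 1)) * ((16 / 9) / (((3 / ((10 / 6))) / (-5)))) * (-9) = 11.59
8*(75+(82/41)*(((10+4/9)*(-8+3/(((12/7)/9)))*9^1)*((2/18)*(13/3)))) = 167728/27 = 6212.15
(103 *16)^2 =2715904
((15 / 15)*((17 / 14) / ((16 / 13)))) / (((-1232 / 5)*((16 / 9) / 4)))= -9945 / 1103872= -0.01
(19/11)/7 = 19/77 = 0.25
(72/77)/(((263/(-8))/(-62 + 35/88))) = 390312/222761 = 1.75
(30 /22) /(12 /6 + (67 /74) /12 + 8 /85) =1132200 /1801349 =0.63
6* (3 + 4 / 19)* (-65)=-23790 / 19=-1252.11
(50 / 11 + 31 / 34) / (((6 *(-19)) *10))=-2041 / 426360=-0.00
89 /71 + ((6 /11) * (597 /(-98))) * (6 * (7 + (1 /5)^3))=-662361841 /4783625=-138.46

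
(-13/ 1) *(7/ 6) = -15.17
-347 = -347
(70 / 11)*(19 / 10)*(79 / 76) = 553 / 44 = 12.57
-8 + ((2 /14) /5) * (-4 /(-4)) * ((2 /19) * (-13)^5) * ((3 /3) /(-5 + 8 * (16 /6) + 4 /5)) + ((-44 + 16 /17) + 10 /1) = -61730224 /581077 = -106.23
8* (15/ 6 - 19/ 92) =422/ 23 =18.35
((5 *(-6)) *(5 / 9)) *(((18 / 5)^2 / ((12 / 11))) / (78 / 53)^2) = -91.42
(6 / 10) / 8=3 / 40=0.08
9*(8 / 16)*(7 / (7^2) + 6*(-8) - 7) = -1728 / 7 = -246.86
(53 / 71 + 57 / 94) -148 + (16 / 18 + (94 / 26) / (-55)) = -6262730327 / 42947190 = -145.82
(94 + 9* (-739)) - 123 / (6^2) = -78725 / 12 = -6560.42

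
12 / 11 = 1.09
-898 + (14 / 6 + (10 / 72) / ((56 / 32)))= -895.59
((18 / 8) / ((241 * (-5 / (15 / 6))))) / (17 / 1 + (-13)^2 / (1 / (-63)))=9 / 20494640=0.00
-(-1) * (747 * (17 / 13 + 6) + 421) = 76438 / 13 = 5879.85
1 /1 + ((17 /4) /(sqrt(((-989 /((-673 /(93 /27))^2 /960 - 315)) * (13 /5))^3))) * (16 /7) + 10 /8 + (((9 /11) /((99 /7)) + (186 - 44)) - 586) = -213779 /484 + 4316625567 * sqrt(120912537941) /4412374631310464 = -441.35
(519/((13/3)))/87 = 519/377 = 1.38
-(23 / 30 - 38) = 1117 / 30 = 37.23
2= 2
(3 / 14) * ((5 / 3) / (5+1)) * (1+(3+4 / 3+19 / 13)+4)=2105 / 3276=0.64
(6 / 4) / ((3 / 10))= 5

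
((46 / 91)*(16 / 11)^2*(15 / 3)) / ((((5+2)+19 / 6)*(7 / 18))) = 6359040 / 4701697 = 1.35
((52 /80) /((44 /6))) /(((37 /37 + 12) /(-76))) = -0.52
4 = 4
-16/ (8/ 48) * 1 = -96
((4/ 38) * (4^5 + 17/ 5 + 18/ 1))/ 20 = 5227/ 950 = 5.50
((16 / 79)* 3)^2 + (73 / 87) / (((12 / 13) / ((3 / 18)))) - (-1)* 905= 35400084685 / 39093624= 905.52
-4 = -4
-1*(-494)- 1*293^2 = -85355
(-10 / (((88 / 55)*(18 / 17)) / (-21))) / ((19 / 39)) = 38675 / 152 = 254.44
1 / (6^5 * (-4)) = -1 / 31104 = -0.00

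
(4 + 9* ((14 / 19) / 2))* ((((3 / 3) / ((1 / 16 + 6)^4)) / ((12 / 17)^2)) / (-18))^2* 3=48693432549376 / 325668878147145860433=0.00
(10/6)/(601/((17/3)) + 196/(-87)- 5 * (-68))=2465/656389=0.00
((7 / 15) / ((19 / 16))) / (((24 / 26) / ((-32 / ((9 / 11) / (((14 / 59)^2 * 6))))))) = -50226176 / 8928765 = -5.63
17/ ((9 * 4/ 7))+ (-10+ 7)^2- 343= -11905/ 36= -330.69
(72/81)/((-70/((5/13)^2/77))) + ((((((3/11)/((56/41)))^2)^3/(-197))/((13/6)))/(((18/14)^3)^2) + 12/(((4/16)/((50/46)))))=110459319749272020786229/2117137953132400214016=52.17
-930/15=-62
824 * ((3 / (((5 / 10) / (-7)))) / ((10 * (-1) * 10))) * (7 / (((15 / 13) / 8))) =2099552 / 125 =16796.42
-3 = -3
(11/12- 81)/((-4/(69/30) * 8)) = 22103/3840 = 5.76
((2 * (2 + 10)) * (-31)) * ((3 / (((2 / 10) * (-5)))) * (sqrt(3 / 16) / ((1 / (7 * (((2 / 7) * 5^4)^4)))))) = 1362304687500000 * sqrt(3) / 343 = 6879244705945.31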